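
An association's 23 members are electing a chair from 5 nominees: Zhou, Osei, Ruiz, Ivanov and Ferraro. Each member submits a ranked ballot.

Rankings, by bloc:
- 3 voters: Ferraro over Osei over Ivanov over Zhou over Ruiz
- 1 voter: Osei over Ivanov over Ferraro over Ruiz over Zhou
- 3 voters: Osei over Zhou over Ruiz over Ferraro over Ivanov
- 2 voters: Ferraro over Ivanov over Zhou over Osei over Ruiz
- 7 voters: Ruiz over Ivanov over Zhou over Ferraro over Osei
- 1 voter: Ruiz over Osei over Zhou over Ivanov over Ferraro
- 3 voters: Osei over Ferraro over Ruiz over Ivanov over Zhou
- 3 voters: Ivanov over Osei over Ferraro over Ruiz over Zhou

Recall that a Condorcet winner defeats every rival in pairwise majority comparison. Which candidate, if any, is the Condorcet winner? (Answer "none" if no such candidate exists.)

none

Check each pair by majority over 23 ballots:
Zhou vs Osei: 9 to 14, Osei.
Zhou vs Ruiz: 3+3+2 = 8 for Zhou, 15 for Ruiz — Ruiz by 15–8.
Zhou vs Ivanov: 3+1 = 4 for Zhou, 19 for Ivanov — Ivanov by 19–4.
Zhou vs Ferraro: Zhou preferred on 3+7+1 = 11 ballots; Ferraro wins 12–11.
Osei vs Ruiz: Osei preferred on 3+1+3+2+3+3 = 15 ballots; Osei wins 15–8.
Osei vs Ivanov: 11 to 12, Ivanov.
Osei vs Ferraro: Osei is ranked higher on 1+3+1+3+3 = 11 ballots, Ferraro on 12. Ferraro wins 12–11.
Ruiz vs Ivanov: 14 to 9, Ruiz.
Ruiz vs Ferraro: 3+7+1 = 11 for Ruiz, 12 for Ferraro — Ferraro by 12–11.
Ivanov vs Ferraro: 12 to 11, Ivanov.
Each candidate drops at least one matchup (Zhou loses to Osei; Osei loses to Ivanov; Ruiz loses to Osei; Ivanov loses to Ruiz; Ferraro loses to Ivanov); the cycle Osei > Ruiz > Ivanov > Osei rules out a Condorcet winner.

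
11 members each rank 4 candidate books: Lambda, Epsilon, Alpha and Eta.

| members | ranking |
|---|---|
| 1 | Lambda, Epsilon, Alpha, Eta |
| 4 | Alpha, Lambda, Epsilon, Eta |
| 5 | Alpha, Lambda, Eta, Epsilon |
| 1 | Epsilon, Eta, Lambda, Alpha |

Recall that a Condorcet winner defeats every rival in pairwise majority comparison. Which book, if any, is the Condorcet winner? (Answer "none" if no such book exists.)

Check each pair by majority over 11 ballots:
Lambda vs Epsilon: Lambda preferred on 1+4+5 = 10 ballots; Lambda wins 10–1.
Lambda vs Alpha: 2 to 9, Alpha.
Lambda vs Eta: Lambda, 10–1.
Epsilon vs Alpha: 2 to 9, Alpha.
Epsilon vs Eta: Epsilon preferred on 1+4+1 = 6 ballots; Epsilon wins 6–5.
Alpha vs Eta: Alpha preferred on 1+4+5 = 10 ballots; Alpha wins 10–1.
Alpha defeats every rival head-to-head and is the Condorcet winner.

Alpha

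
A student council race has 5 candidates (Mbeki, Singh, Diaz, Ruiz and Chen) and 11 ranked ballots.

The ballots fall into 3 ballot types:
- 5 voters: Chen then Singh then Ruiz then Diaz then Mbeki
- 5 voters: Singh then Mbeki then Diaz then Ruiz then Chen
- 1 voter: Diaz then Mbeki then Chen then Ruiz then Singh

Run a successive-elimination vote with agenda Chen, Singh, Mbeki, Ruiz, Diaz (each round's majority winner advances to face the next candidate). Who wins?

Round 1: Chen vs Singh — 6–5, Chen advances.
Round 2: Chen vs Mbeki — 5–6, Mbeki advances.
Round 3: Mbeki vs Ruiz — 6–5, Mbeki advances.
Round 4: Mbeki vs Diaz — 5–6, Diaz advances.
Diaz survives the agenda.

Diaz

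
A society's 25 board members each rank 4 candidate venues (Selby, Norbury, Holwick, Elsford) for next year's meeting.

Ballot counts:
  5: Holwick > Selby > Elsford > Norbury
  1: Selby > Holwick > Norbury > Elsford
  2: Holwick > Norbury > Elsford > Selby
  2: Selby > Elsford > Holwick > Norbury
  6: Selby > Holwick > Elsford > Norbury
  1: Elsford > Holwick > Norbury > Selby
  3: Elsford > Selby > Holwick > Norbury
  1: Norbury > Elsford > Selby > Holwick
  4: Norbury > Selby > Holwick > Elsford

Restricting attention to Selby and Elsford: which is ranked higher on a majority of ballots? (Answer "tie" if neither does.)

Selby

Ballots ranking Selby above Elsford: 5 + 1 + 2 + 6 + 4 = 18.
Ballots ranking Elsford above Selby: 25 − 18 = 7.
Selby wins the head-to-head 18–7.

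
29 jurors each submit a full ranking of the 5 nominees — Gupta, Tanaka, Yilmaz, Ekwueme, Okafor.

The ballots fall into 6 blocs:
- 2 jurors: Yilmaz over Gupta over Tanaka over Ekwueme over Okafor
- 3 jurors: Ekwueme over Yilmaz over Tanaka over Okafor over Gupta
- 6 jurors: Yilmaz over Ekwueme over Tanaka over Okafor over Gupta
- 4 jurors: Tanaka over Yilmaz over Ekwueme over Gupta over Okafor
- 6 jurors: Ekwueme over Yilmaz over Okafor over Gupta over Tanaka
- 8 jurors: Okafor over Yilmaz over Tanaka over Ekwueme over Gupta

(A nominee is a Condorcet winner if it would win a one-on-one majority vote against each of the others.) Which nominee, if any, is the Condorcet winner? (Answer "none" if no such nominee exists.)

Yilmaz

Check each pair by majority over 29 ballots:
Gupta–Tanaka: Tanaka 21–8.
Gupta vs Yilmaz: Gupta is ranked higher on 0 ballots, Yilmaz on 29. Yilmaz wins 29–0.
Gupta vs Ekwueme: Gupta preferred on 2 ballots; Ekwueme wins 27–2.
Gupta vs Okafor: Gupta preferred on 2+4 = 6 ballots; Okafor wins 23–6.
Tanaka vs Yilmaz: 4 to 25, Yilmaz.
Tanaka vs Ekwueme: Ekwueme wins 15–14.
Tanaka vs Okafor: Tanaka is ranked higher on 2+3+6+4 = 15 ballots, Okafor on 14. Tanaka wins 15–14.
Yilmaz vs Ekwueme: 20 to 9, Yilmaz.
Yilmaz vs Okafor: Yilmaz wins 21–8.
Ekwueme vs Okafor: Ekwueme wins 21–8.
Yilmaz defeats every rival head-to-head and is the Condorcet winner.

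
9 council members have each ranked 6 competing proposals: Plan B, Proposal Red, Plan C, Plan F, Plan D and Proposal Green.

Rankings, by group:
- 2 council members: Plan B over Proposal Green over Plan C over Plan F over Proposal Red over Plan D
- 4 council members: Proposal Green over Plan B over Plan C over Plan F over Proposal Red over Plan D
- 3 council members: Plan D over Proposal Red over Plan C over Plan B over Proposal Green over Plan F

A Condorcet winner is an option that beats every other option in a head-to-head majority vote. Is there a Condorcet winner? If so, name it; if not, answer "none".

Plan B

Pairwise majorities:
Plan B vs Proposal Red: Plan B preferred on 2+4 = 6 ballots; Plan B wins 6–3.
Plan B vs Plan C: 2+4 = 6 for Plan B, 3 for Plan C — Plan B by 6–3.
Plan B vs Plan F: 9 to 0, Plan B.
Plan B vs Plan D: Plan B preferred on 2+4 = 6 ballots; Plan B wins 6–3.
Plan B vs Proposal Green: Plan B is ranked higher on 2+3 = 5 ballots, Proposal Green on 4. Plan B wins 5–4.
Proposal Red vs Plan C: 3 to 6, Plan C.
Proposal Red vs Plan F: Proposal Red is ranked higher on 3 ballots, Plan F on 6. Plan F wins 6–3.
Proposal Red vs Plan D: 6 to 3, Proposal Red.
Proposal Red vs Proposal Green: Proposal Red preferred on 3 ballots; Proposal Green wins 6–3.
Plan C vs Plan F: Plan C is ranked higher on 2+4+3 = 9 ballots, Plan F on 0. Plan C wins 9–0.
Plan C vs Plan D: Plan C preferred on 2+4 = 6 ballots; Plan C wins 6–3.
Plan C vs Proposal Green: 3 for Plan C, 6 for Proposal Green — Proposal Green by 6–3.
Plan F vs Plan D: 2+4 = 6 for Plan F, 3 for Plan D — Plan F by 6–3.
Plan F vs Proposal Green: Plan F preferred on 0 ballots; Proposal Green wins 9–0.
Plan D vs Proposal Green: 3 to 6, Proposal Green.
Plan B defeats every rival head-to-head and is the Condorcet winner.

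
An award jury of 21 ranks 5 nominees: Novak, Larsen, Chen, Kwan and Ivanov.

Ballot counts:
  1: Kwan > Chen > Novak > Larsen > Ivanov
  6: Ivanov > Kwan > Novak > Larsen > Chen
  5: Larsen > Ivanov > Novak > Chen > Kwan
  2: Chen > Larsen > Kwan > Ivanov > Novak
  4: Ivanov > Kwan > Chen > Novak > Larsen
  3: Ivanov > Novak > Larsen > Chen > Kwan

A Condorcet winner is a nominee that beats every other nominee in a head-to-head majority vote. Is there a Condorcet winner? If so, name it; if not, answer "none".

Check each pair by majority over 21 ballots:
Novak vs Larsen: 1+6+4+3 = 14 for Novak, 7 for Larsen — Novak by 14–7.
Novak vs Chen: Novak is ranked higher on 6+5+3 = 14 ballots, Chen on 7. Novak wins 14–7.
Novak vs Kwan: Novak is ranked higher on 5+3 = 8 ballots, Kwan on 13. Kwan wins 13–8.
Novak vs Ivanov: 1 for Novak, 20 for Ivanov — Ivanov by 20–1.
Larsen vs Chen: 14 to 7, Larsen.
Larsen vs Kwan: 5+2+3 = 10 for Larsen, 11 for Kwan — Kwan by 11–10.
Larsen vs Ivanov: Larsen is ranked higher on 1+5+2 = 8 ballots, Ivanov on 13. Ivanov wins 13–8.
Chen vs Kwan: Chen is ranked higher on 5+2+3 = 10 ballots, Kwan on 11. Kwan wins 11–10.
Chen vs Ivanov: 1+2 = 3 for Chen, 18 for Ivanov — Ivanov by 18–3.
Kwan vs Ivanov: Kwan preferred on 1+2 = 3 ballots; Ivanov wins 18–3.
Ivanov wins every pairwise contest, so Ivanov is the Condorcet winner.

Ivanov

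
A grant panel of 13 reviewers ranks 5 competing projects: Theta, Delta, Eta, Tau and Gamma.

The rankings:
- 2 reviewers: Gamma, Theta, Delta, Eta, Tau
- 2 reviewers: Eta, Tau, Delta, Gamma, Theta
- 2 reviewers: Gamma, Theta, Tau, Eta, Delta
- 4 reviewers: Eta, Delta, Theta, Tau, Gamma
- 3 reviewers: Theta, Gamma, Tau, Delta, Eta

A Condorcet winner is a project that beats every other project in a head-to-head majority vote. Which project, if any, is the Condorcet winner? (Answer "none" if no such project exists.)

Theta

Head-to-head results (13 reviewers):
Theta vs Delta: Theta, 7–6.
Theta vs Eta: Theta wins 7–6.
Theta vs Tau: Theta, 11–2.
Theta vs Gamma: Theta, 7–6.
Delta vs Eta: Eta wins 8–5.
Delta–Tau: Tau 7–6.
Delta–Gamma: Gamma 7–6.
Eta vs Tau: Eta wins 8–5.
Eta–Gamma: Gamma 7–6.
Tau–Gamma: Gamma 7–6.
Only Theta has no losses; Theta is the Condorcet winner.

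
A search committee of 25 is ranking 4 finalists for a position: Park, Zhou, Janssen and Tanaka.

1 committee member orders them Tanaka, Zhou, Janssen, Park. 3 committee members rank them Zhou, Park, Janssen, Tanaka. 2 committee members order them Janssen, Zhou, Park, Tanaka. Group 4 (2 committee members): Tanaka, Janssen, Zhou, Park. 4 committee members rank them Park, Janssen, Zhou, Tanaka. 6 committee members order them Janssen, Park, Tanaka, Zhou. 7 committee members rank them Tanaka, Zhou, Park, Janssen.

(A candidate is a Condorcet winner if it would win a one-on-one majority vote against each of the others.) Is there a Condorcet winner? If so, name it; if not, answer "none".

none

Head-to-head results (25 committee members):
Park vs Zhou: Park is ranked higher on 4+6 = 10 ballots, Zhou on 15. Zhou wins 15–10.
Park vs Janssen: Park is ranked higher on 3+4+7 = 14 ballots, Janssen on 11. Park wins 14–11.
Park vs Tanaka: 3+2+4+6 = 15 for Park, 10 for Tanaka — Park by 15–10.
Zhou vs Janssen: Zhou is ranked higher on 1+3+7 = 11 ballots, Janssen on 14. Janssen wins 14–11.
Zhou vs Tanaka: 3+2+4 = 9 for Zhou, 16 for Tanaka — Tanaka by 16–9.
Janssen vs Tanaka: 3+2+4+6 = 15 for Janssen, 10 for Tanaka — Janssen by 15–10.
No candidate is unbeaten: Park loses to Zhou; Zhou loses to Janssen; Janssen loses to Park; Tanaka loses to Park. In particular Park → Janssen → Zhou → Park is a majority cycle — no Condorcet winner exists.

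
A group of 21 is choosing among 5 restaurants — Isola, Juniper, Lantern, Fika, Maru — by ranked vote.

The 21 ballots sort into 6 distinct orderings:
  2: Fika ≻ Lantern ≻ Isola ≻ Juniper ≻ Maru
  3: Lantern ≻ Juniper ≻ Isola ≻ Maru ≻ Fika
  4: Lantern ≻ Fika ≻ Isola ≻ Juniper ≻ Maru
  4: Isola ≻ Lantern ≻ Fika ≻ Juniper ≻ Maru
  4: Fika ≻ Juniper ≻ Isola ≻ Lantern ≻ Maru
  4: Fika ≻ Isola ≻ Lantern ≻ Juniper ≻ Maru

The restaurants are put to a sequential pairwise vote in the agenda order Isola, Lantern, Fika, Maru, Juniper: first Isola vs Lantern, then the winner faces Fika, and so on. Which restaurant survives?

Round 1: Isola vs Lantern — 12–9, Isola advances.
Round 2: Isola vs Fika — 7–14, Fika advances.
Round 3: Fika vs Maru — 18–3, Fika advances.
Round 4: Fika vs Juniper — 18–3, Fika advances.
Fika survives the agenda.

Fika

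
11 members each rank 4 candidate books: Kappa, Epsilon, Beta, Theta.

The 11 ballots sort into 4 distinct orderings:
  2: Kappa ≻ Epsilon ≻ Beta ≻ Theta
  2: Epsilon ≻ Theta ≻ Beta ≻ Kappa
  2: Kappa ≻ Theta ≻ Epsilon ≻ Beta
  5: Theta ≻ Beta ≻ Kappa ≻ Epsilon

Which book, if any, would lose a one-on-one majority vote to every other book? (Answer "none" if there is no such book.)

none

Head-to-head results (11 members):
Kappa vs Epsilon: 2+2+5 = 9 for Kappa, 2 for Epsilon — Kappa by 9–2.
Kappa vs Beta: 2+2 = 4 for Kappa, 7 for Beta — Beta by 7–4.
Kappa vs Theta: Theta, 7–4.
Epsilon vs Beta: Epsilon preferred on 2+2+2 = 6 ballots; Epsilon wins 6–5.
Epsilon vs Theta: 2+2 = 4 for Epsilon, 7 for Theta — Theta by 7–4.
Beta vs Theta: Theta, 9–2.
No book is winless: Kappa beats Epsilon; Epsilon beats Beta; Beta beats Kappa; Theta beats Kappa. There is no Condorcet loser.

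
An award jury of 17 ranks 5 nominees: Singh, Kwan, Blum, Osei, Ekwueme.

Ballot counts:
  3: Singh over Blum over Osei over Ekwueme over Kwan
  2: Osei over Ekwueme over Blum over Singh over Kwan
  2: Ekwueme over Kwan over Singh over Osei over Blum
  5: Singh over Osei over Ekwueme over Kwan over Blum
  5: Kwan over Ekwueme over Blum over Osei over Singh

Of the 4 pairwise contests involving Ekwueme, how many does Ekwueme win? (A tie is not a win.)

3

Ekwueme against each rival (17 jurors):
Ekwueme–Singh: Ekwueme 9–8.
Ekwueme vs Kwan: Ekwueme wins 12–5.
Ekwueme vs Blum: Ekwueme preferred on 2+2+5+5 = 14 ballots; Ekwueme wins 14–3.
Ekwueme vs Osei: Ekwueme preferred on 2+5 = 7 ballots; Osei wins 10–7.
Ekwueme beats Singh, Kwan, Blum; loses to Osei — 3 pairwise wins.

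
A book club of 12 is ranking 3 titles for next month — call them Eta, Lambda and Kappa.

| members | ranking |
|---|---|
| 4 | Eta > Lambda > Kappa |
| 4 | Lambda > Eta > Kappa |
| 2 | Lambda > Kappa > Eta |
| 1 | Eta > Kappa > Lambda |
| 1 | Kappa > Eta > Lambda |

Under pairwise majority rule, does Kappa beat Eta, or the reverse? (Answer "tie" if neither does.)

Ballots ranking Kappa above Eta: 2 + 1 = 3.
Ballots ranking Eta above Kappa: 12 − 3 = 9.
Eta wins the head-to-head 9–3.

Eta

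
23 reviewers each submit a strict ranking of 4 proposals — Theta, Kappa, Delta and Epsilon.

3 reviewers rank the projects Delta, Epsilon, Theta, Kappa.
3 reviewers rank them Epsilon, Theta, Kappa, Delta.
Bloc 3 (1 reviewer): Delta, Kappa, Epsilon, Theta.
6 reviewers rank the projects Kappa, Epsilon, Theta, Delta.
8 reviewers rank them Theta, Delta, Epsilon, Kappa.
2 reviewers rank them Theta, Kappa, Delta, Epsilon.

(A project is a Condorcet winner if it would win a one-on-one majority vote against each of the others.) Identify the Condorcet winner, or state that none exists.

none

Head-to-head results (23 reviewers):
Theta vs Kappa: Theta preferred on 3+3+8+2 = 16 ballots; Theta wins 16–7.
Theta vs Delta: Theta is ranked higher on 3+6+8+2 = 19 ballots, Delta on 4. Theta wins 19–4.
Theta vs Epsilon: 10 to 13, Epsilon.
Kappa vs Delta: 3+6+2 = 11 for Kappa, 12 for Delta — Delta by 12–11.
Kappa vs Epsilon: Kappa preferred on 1+6+2 = 9 ballots; Epsilon wins 14–9.
Delta vs Epsilon: 14 to 9, Delta.
Every project loses at least once (Theta loses to Epsilon; Kappa loses to Theta; Delta loses to Theta; Epsilon loses to Delta). The majority relation contains the cycle Theta > Delta > Epsilon > Theta, so there is no Condorcet winner.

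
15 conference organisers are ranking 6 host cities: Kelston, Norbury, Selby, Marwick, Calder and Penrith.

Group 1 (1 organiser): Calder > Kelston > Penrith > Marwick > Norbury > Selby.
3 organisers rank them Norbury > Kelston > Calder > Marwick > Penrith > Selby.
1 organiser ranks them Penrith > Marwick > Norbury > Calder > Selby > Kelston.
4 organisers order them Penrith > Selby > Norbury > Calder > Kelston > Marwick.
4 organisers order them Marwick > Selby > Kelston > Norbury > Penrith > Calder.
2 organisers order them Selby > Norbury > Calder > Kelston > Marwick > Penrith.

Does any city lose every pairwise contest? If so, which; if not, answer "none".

Head-to-head results (15 organisers):
Kelston–Norbury: Norbury 10–5.
Kelston vs Selby: Selby wins 11–4.
Kelston vs Marwick: 1+3+4+2 = 10 for Kelston, 5 for Marwick — Kelston by 10–5.
Kelston–Calder: Calder 8–7.
Kelston vs Penrith: Kelston preferred on 1+3+4+2 = 10 ballots; Kelston wins 10–5.
Norbury–Selby: Selby 10–5.
Norbury vs Marwick: Norbury, 9–6.
Norbury vs Calder: Norbury, 14–1.
Norbury vs Penrith: Norbury, 9–6.
Selby vs Marwick: Selby preferred on 4+2 = 6 ballots; Marwick wins 9–6.
Selby vs Calder: Selby preferred on 4+4+2 = 10 ballots; Selby wins 10–5.
Selby vs Penrith: Penrith wins 9–6.
Marwick vs Calder: Marwick preferred on 1+4 = 5 ballots; Calder wins 10–5.
Marwick vs Penrith: 9 to 6, Marwick.
Calder vs Penrith: 1+3+2 = 6 for Calder, 9 for Penrith — Penrith by 9–6.
Every city wins at least one matchup (Kelston beats Marwick; Norbury beats Kelston; Selby beats Kelston; Marwick beats Selby; Calder beats Kelston; Penrith beats Selby), so there is no Condorcet loser.

none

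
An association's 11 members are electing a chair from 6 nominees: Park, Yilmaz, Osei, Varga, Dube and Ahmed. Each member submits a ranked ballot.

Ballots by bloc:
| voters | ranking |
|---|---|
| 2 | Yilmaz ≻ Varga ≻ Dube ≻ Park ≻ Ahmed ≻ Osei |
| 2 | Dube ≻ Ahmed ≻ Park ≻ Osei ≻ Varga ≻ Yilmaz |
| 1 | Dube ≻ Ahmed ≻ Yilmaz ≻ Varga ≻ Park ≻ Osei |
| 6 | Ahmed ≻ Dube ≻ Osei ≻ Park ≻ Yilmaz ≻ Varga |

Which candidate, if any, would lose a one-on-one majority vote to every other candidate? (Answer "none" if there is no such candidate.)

Varga

Pairwise majorities:
Park vs Yilmaz: 2+6 = 8 for Park, 3 for Yilmaz — Park by 8–3.
Park vs Osei: Park preferred on 2+2+1 = 5 ballots; Osei wins 6–5.
Park vs Varga: Park wins 8–3.
Park vs Dube: Park is ranked higher on 0 ballots, Dube on 11. Dube wins 11–0.
Park vs Ahmed: Ahmed wins 9–2.
Yilmaz vs Osei: 2+1 = 3 for Yilmaz, 8 for Osei — Osei by 8–3.
Yilmaz vs Varga: Yilmaz wins 9–2.
Yilmaz vs Dube: Dube, 9–2.
Yilmaz vs Ahmed: Yilmaz is ranked higher on 2 ballots, Ahmed on 9. Ahmed wins 9–2.
Osei vs Varga: Osei, 8–3.
Osei vs Dube: Dube, 11–0.
Osei–Ahmed: Ahmed 11–0.
Varga vs Dube: Varga is ranked higher on 2 ballots, Dube on 9. Dube wins 9–2.
Varga vs Ahmed: Ahmed wins 9–2.
Dube vs Ahmed: Ahmed, 6–5.
Varga loses to every other candidate — it is the Condorcet loser.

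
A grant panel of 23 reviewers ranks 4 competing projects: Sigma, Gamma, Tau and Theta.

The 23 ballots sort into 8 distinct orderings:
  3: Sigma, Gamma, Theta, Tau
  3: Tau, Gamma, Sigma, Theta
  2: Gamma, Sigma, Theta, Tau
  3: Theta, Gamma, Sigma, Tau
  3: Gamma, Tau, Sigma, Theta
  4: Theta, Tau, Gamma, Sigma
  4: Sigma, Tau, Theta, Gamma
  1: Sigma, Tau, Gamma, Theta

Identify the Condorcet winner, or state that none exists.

Pairwise majorities:
Sigma vs Gamma: Gamma, 15–8.
Sigma vs Tau: Sigma, 13–10.
Sigma–Theta: Sigma 16–7.
Gamma vs Tau: Tau, 12–11.
Gamma–Theta: Gamma 12–11.
Tau vs Theta: Theta, 12–11.
Every project loses at least once (Sigma loses to Gamma; Gamma loses to Tau; Tau loses to Sigma; Theta loses to Sigma). The majority relation contains the cycle Sigma > Tau > Gamma > Sigma, so there is no Condorcet winner.

none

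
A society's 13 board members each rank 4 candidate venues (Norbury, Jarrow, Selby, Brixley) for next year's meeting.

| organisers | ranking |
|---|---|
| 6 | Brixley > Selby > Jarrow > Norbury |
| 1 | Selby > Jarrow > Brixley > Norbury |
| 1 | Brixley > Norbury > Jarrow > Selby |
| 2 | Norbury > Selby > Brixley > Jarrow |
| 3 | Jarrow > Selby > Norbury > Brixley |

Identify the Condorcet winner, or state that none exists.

Brixley

Head-to-head results (13 organisers):
Norbury vs Jarrow: Norbury preferred on 1+2 = 3 ballots; Jarrow wins 10–3.
Norbury vs Selby: 1+2 = 3 for Norbury, 10 for Selby — Selby by 10–3.
Norbury vs Brixley: Brixley, 8–5.
Jarrow–Selby: Selby 9–4.
Jarrow–Brixley: Brixley 9–4.
Selby vs Brixley: Brixley wins 7–6.
Brixley wins every pairwise contest, so Brixley is the Condorcet winner.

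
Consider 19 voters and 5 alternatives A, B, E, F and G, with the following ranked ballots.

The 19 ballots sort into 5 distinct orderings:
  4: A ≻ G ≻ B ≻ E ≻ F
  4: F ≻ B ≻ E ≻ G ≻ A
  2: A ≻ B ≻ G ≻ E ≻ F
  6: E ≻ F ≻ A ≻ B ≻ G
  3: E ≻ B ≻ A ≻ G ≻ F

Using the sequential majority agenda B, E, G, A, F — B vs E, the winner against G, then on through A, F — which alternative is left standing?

Round 1: B vs E — 10–9, B advances.
Round 2: B vs G — 15–4, B advances.
Round 3: B vs A — 7–12, A advances.
Round 4: A vs F — 9–10, F advances.
F survives the agenda.

F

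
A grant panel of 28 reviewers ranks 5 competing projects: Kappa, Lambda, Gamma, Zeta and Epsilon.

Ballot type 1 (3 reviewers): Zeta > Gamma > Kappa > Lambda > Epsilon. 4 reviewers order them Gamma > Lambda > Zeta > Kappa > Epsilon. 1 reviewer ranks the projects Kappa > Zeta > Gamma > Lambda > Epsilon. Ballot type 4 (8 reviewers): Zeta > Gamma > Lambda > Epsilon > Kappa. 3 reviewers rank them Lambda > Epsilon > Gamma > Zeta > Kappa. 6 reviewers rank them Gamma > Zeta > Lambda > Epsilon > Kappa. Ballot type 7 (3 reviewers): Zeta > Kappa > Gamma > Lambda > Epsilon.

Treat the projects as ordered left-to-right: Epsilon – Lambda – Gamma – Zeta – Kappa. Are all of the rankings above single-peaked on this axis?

Axis positions: Epsilon=1, Lambda=2, Gamma=3, Zeta=4, Kappa=5.
Ballot type 1 (peak Zeta at position 4): ranking walks positions 4-3-5-2-1, expanding outward from the peak — single-peaked.
Ballot type 2 (peak Gamma at position 3): ranking walks positions 3-2-4-5-1, expanding outward from the peak — single-peaked.
Ballot type 3 (peak Kappa at position 5): ranking walks positions 5-4-3-2-1, expanding outward from the peak — single-peaked.
Ballot type 4 (peak Zeta at position 4): ranking walks positions 4-3-2-1-5, expanding outward from the peak — single-peaked.
Ballot type 5 (peak Lambda at position 2): ranking walks positions 2-1-3-4-5, expanding outward from the peak — single-peaked.
Ballot type 6 (peak Gamma at position 3): ranking walks positions 3-4-2-1-5, expanding outward from the peak — single-peaked.
Ballot type 7 (peak Zeta at position 4): ranking walks positions 4-5-3-2-1, expanding outward from the peak — single-peaked.
Every ranking is single-peaked on this axis.

yes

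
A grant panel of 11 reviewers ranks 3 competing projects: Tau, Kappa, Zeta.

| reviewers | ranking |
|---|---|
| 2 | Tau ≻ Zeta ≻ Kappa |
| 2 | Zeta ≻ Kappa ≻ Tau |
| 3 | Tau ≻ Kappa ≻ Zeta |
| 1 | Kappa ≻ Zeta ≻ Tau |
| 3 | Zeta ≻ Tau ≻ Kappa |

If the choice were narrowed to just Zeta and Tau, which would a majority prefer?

Zeta

Ballots ranking Zeta above Tau: 2 + 1 + 3 = 6.
Ballots ranking Tau above Zeta: 11 − 6 = 5.
Zeta wins the head-to-head 6–5.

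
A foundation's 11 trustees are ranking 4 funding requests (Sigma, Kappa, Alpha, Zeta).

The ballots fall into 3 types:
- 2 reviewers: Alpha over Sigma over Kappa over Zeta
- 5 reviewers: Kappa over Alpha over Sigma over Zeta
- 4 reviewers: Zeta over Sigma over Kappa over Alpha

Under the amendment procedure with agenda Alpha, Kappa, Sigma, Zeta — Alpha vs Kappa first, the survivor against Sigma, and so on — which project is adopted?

Round 1: Alpha vs Kappa — 2–9, Kappa advances.
Round 2: Kappa vs Sigma — 5–6, Sigma advances.
Round 3: Sigma vs Zeta — 7–4, Sigma advances.
The agenda winner is Sigma.

Sigma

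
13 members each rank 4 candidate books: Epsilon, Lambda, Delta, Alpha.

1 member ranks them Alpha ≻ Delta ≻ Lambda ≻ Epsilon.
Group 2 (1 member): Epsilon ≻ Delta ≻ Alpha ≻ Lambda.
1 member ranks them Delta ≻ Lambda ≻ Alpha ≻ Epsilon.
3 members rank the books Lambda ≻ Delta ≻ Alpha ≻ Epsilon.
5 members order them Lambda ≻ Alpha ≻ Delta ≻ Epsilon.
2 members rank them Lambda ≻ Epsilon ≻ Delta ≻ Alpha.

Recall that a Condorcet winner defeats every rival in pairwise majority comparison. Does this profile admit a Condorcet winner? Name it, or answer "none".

Lambda

Check each pair by majority over 13 ballots:
Epsilon vs Lambda: Lambda wins 12–1.
Epsilon vs Delta: 1+2 = 3 for Epsilon, 10 for Delta — Delta by 10–3.
Epsilon vs Alpha: Alpha, 10–3.
Lambda–Delta: Lambda 10–3.
Lambda–Alpha: Lambda 11–2.
Delta–Alpha: Delta 7–6.
Only Lambda has no losses; Lambda is the Condorcet winner.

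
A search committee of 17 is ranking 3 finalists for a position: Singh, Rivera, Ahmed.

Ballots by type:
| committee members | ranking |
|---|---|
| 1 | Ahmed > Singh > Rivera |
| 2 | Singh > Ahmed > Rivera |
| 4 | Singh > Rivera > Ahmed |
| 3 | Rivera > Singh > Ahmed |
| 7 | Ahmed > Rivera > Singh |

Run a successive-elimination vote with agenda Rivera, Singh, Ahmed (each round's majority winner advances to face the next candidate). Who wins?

Ahmed

Round 1: Rivera vs Singh — 10–7, Rivera advances.
Round 2: Rivera vs Ahmed — 7–10, Ahmed advances.
Ahmed survives the agenda.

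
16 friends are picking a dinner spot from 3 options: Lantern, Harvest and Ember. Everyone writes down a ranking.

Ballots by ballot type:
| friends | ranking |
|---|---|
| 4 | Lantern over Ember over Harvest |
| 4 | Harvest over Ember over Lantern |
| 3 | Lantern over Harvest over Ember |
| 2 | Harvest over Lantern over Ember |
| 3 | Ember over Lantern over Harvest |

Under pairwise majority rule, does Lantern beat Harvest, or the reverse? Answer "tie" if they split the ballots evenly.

Ballots ranking Lantern above Harvest: 4 + 3 + 3 = 10.
Ballots ranking Harvest above Lantern: 16 − 10 = 6.
Lantern wins the head-to-head 10–6.

Lantern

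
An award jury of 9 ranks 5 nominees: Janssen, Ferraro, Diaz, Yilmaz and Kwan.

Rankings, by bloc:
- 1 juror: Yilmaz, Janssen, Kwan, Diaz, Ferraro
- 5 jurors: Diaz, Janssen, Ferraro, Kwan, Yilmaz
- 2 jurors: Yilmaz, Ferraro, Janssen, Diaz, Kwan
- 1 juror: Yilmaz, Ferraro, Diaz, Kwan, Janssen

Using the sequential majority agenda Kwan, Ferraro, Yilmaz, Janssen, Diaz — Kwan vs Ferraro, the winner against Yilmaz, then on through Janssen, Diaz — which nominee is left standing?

Round 1: Kwan vs Ferraro — 1–8, Ferraro advances.
Round 2: Ferraro vs Yilmaz — 5–4, Ferraro advances.
Round 3: Ferraro vs Janssen — 3–6, Janssen advances.
Round 4: Janssen vs Diaz — 3–6, Diaz advances.
The agenda winner is Diaz.

Diaz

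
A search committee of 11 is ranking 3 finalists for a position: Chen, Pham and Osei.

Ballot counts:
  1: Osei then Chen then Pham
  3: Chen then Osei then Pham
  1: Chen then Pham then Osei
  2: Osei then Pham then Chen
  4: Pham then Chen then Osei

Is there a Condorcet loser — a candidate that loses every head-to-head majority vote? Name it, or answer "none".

Pairwise majorities:
Chen vs Pham: 5 to 6, Pham.
Chen vs Osei: Chen is ranked higher on 3+1+4 = 8 ballots, Osei on 3. Chen wins 8–3.
Pham vs Osei: Pham preferred on 1+4 = 5 ballots; Osei wins 6–5.
Every candidate wins at least one matchup (Chen beats Osei; Pham beats Chen; Osei beats Pham), so there is no Condorcet loser.

none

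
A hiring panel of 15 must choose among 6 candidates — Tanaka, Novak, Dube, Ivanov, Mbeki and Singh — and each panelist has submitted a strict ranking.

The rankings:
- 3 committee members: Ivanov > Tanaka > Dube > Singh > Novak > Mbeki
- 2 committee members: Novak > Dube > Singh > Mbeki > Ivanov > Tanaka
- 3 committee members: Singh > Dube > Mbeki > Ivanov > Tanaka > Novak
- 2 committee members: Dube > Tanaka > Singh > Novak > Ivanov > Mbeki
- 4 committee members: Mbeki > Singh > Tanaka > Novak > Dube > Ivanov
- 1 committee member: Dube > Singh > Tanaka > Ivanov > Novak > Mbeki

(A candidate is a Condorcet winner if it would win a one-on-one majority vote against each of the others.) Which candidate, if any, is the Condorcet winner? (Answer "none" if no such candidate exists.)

Pairwise majorities:
Tanaka vs Novak: Tanaka wins 13–2.
Tanaka–Dube: Dube 8–7.
Tanaka–Ivanov: Ivanov 8–7.
Tanaka–Mbeki: Mbeki 9–6.
Tanaka–Singh: Singh 10–5.
Novak–Dube: Dube 9–6.
Novak vs Ivanov: Novak, 8–7.
Novak vs Mbeki: Novak wins 8–7.
Novak vs Singh: Singh, 13–2.
Dube vs Ivanov: Dube wins 12–3.
Dube vs Mbeki: Dube, 11–4.
Dube vs Singh: Dube, 8–7.
Ivanov vs Mbeki: Mbeki, 9–6.
Ivanov vs Singh: Singh wins 12–3.
Mbeki–Singh: Singh 11–4.
Only Dube has no losses; Dube is the Condorcet winner.

Dube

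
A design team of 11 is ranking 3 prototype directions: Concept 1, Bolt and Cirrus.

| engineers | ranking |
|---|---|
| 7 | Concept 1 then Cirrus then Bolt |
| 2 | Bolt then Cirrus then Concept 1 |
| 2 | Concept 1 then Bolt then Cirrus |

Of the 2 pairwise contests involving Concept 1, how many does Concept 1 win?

2

Concept 1 against each rival (11 engineers):
Concept 1–Bolt: Concept 1 9–2.
Concept 1 vs Cirrus: Concept 1 preferred on 7+2 = 9 ballots; Concept 1 wins 9–2.
Concept 1 beats Bolt, Cirrus — 2 pairwise wins.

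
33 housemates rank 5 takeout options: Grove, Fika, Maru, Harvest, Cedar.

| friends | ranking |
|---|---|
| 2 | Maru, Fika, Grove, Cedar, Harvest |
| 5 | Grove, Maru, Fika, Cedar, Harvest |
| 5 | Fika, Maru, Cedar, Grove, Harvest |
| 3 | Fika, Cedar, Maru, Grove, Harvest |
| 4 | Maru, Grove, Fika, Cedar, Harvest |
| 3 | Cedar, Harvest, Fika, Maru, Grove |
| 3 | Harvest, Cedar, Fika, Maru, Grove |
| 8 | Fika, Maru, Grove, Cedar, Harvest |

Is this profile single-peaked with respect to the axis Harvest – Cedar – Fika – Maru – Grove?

Axis positions: Harvest=1, Cedar=2, Fika=3, Maru=4, Grove=5.
Ballot type 1 (peak Maru at position 4): ranking walks positions 4-3-5-2-1, expanding outward from the peak — single-peaked.
Ballot type 2 (peak Grove at position 5): ranking walks positions 5-4-3-2-1, expanding outward from the peak — single-peaked.
Ballot type 3 (peak Fika at position 3): ranking walks positions 3-4-2-5-1, expanding outward from the peak — single-peaked.
Ballot type 4 (peak Fika at position 3): ranking walks positions 3-2-4-5-1, expanding outward from the peak — single-peaked.
Ballot type 5 (peak Maru at position 4): ranking walks positions 4-5-3-2-1, expanding outward from the peak — single-peaked.
Ballot type 6 (peak Cedar at position 2): ranking walks positions 2-1-3-4-5, expanding outward from the peak — single-peaked.
Ballot type 7 (peak Harvest at position 1): ranking walks positions 1-2-3-4-5, expanding outward from the peak — single-peaked.
Ballot type 8 (peak Fika at position 3): ranking walks positions 3-4-5-2-1, expanding outward from the peak — single-peaked.
Every ranking is single-peaked on this axis.

yes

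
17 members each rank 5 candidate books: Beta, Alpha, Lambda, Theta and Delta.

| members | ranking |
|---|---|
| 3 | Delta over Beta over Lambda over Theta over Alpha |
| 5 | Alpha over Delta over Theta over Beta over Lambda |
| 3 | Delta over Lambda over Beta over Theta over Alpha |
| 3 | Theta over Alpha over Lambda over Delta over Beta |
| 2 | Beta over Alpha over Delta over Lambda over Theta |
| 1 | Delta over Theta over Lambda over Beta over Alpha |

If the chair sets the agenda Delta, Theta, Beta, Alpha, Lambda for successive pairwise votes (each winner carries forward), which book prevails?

Round 1: Delta vs Theta — 14–3, Delta advances.
Round 2: Delta vs Beta — 15–2, Delta advances.
Round 3: Delta vs Alpha — 7–10, Alpha advances.
Round 4: Alpha vs Lambda — 10–7, Alpha advances.
The agenda winner is Alpha.

Alpha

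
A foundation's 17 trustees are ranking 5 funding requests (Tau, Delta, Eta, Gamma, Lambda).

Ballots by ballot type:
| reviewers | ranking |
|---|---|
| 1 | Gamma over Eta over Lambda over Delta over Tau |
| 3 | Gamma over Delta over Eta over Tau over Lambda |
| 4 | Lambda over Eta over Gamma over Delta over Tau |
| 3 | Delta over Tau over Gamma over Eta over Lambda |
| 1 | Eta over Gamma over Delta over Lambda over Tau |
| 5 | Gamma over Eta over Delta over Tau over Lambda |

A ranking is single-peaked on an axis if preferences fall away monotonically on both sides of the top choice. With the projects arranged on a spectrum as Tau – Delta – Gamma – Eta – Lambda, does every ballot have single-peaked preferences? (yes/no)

yes

Axis positions: Tau=1, Delta=2, Gamma=3, Eta=4, Lambda=5.
Ballot type 1 (peak Gamma at position 3): ranking walks positions 3-4-5-2-1, expanding outward from the peak — single-peaked.
Ballot type 2 (peak Gamma at position 3): ranking walks positions 3-2-4-1-5, expanding outward from the peak — single-peaked.
Ballot type 3 (peak Lambda at position 5): ranking walks positions 5-4-3-2-1, expanding outward from the peak — single-peaked.
Ballot type 4 (peak Delta at position 2): ranking walks positions 2-1-3-4-5, expanding outward from the peak — single-peaked.
Ballot type 5 (peak Eta at position 4): ranking walks positions 4-3-2-5-1, expanding outward from the peak — single-peaked.
Ballot type 6 (peak Gamma at position 3): ranking walks positions 3-4-2-1-5, expanding outward from the peak — single-peaked.
Every ranking is single-peaked on this axis.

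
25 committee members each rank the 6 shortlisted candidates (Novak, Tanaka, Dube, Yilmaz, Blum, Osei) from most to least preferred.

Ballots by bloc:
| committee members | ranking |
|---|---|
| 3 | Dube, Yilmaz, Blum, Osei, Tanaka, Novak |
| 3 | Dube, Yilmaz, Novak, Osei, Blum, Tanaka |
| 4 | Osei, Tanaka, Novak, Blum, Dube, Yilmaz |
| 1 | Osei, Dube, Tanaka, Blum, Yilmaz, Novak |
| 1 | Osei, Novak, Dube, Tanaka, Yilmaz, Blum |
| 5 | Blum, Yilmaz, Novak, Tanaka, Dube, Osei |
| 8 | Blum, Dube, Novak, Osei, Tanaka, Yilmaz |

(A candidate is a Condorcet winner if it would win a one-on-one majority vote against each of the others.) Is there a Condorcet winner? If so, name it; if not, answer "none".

Blum

Check each pair by majority over 25 ballots:
Novak vs Tanaka: 17 to 8, Novak.
Novak vs Dube: 10 to 15, Dube.
Novak vs Yilmaz: Novak is ranked higher on 4+1+8 = 13 ballots, Yilmaz on 12. Novak wins 13–12.
Novak vs Blum: Novak is ranked higher on 3+4+1 = 8 ballots, Blum on 17. Blum wins 17–8.
Novak vs Osei: 16 to 9, Novak.
Tanaka vs Dube: 9 to 16, Dube.
Tanaka vs Yilmaz: 4+1+1+8 = 14 for Tanaka, 11 for Yilmaz — Tanaka by 14–11.
Tanaka vs Blum: Tanaka preferred on 4+1+1 = 6 ballots; Blum wins 19–6.
Tanaka vs Osei: 5 to 20, Osei.
Dube vs Yilmaz: 3+3+4+1+1+8 = 20 for Dube, 5 for Yilmaz — Dube by 20–5.
Dube vs Blum: Dube is ranked higher on 3+3+1+1 = 8 ballots, Blum on 17. Blum wins 17–8.
Dube vs Osei: Dube is ranked higher on 3+3+5+8 = 19 ballots, Osei on 6. Dube wins 19–6.
Yilmaz vs Blum: 7 to 18, Blum.
Yilmaz vs Osei: 11 to 14, Osei.
Blum vs Osei: Blum is ranked higher on 3+5+8 = 16 ballots, Osei on 9. Blum wins 16–9.
Only Blum has no losses; Blum is the Condorcet winner.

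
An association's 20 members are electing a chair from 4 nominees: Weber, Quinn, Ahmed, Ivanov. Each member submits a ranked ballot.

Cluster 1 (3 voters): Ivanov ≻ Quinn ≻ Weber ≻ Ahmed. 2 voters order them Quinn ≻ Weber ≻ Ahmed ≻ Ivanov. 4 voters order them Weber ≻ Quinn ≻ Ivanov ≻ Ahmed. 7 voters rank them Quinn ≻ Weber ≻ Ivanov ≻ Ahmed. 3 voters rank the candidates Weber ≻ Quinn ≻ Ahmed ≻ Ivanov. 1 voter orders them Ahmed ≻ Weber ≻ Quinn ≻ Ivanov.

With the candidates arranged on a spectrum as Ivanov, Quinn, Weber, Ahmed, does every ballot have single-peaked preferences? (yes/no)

Axis positions: Ivanov=1, Quinn=2, Weber=3, Ahmed=4.
Cluster 1 (peak Ivanov at position 1): ranking walks positions 1-2-3-4, expanding outward from the peak — single-peaked.
Cluster 2 (peak Quinn at position 2): ranking walks positions 2-3-4-1, expanding outward from the peak — single-peaked.
Cluster 3 (peak Weber at position 3): ranking walks positions 3-2-1-4, expanding outward from the peak — single-peaked.
Cluster 4 (peak Quinn at position 2): ranking walks positions 2-3-1-4, expanding outward from the peak — single-peaked.
Cluster 5 (peak Weber at position 3): ranking walks positions 3-2-4-1, expanding outward from the peak — single-peaked.
Cluster 6 (peak Ahmed at position 4): ranking walks positions 4-3-2-1, expanding outward from the peak — single-peaked.
Every ranking is single-peaked on this axis.

yes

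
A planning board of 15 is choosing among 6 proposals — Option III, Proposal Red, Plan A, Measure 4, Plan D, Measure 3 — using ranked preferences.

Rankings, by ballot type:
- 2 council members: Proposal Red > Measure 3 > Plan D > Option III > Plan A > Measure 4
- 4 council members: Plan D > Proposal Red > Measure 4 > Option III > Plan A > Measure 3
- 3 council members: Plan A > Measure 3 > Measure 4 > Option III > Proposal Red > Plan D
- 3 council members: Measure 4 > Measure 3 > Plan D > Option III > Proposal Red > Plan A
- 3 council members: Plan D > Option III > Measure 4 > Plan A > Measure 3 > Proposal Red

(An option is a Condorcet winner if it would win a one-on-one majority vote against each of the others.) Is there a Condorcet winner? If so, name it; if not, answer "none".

Head-to-head results (15 council members):
Option III vs Proposal Red: Option III is ranked higher on 3+3+3 = 9 ballots, Proposal Red on 6. Option III wins 9–6.
Option III vs Plan A: Option III preferred on 2+4+3+3 = 12 ballots; Option III wins 12–3.
Option III vs Measure 4: Option III is ranked higher on 2+3 = 5 ballots, Measure 4 on 10. Measure 4 wins 10–5.
Option III vs Plan D: 3 to 12, Plan D.
Option III vs Measure 3: 4+3 = 7 for Option III, 8 for Measure 3 — Measure 3 by 8–7.
Proposal Red vs Plan A: Proposal Red is ranked higher on 2+4+3 = 9 ballots, Plan A on 6. Proposal Red wins 9–6.
Proposal Red vs Measure 4: Proposal Red preferred on 2+4 = 6 ballots; Measure 4 wins 9–6.
Proposal Red vs Plan D: Proposal Red preferred on 2+3 = 5 ballots; Plan D wins 10–5.
Proposal Red vs Measure 3: 2+4 = 6 for Proposal Red, 9 for Measure 3 — Measure 3 by 9–6.
Plan A vs Measure 4: Plan A preferred on 2+3 = 5 ballots; Measure 4 wins 10–5.
Plan A vs Plan D: Plan A preferred on 3 ballots; Plan D wins 12–3.
Plan A vs Measure 3: Plan A is ranked higher on 4+3+3 = 10 ballots, Measure 3 on 5. Plan A wins 10–5.
Measure 4 vs Plan D: 6 to 9, Plan D.
Measure 4 vs Measure 3: Measure 4 is ranked higher on 4+3+3 = 10 ballots, Measure 3 on 5. Measure 4 wins 10–5.
Plan D vs Measure 3: Plan D is ranked higher on 4+3 = 7 ballots, Measure 3 on 8. Measure 3 wins 8–7.
No option is unbeaten: Option III loses to Measure 4; Proposal Red loses to Option III; Plan A loses to Option III; Measure 4 loses to Plan D; Plan D loses to Measure 3; Measure 3 loses to Plan A. In particular Option III > Plan A > Measure 3 > Option III is a majority cycle — no Condorcet winner exists.

none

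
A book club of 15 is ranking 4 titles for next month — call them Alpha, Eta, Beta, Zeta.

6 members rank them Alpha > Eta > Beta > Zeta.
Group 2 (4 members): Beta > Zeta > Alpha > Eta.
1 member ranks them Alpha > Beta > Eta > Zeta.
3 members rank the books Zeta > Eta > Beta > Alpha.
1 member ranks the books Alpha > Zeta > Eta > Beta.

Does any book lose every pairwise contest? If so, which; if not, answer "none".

Head-to-head results (15 members):
Alpha vs Eta: Alpha preferred on 6+4+1+1 = 12 ballots; Alpha wins 12–3.
Alpha vs Beta: 8 to 7, Alpha.
Alpha vs Zeta: 6+1+1 = 8 for Alpha, 7 for Zeta — Alpha by 8–7.
Eta vs Beta: Eta, 10–5.
Eta vs Zeta: Zeta wins 8–7.
Beta vs Zeta: Beta wins 11–4.
Each book has at least one pairwise win (Alpha beats Eta; Eta beats Beta; Beta beats Zeta; Zeta beats Eta) — no Condorcet loser.

none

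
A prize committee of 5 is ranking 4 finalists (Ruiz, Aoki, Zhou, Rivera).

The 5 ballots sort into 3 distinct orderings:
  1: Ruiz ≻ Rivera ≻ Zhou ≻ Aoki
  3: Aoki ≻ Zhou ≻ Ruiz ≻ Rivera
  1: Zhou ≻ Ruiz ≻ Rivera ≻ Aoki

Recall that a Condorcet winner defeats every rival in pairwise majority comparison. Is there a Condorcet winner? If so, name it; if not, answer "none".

Aoki

Check each pair by majority over 5 ballots:
Ruiz vs Aoki: Aoki, 3–2.
Ruiz–Zhou: Zhou 4–1.
Ruiz vs Rivera: Ruiz, 5–0.
Aoki–Zhou: Aoki 3–2.
Aoki vs Rivera: Aoki wins 3–2.
Zhou–Rivera: Zhou 4–1.
Aoki wins every pairwise contest, so Aoki is the Condorcet winner.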